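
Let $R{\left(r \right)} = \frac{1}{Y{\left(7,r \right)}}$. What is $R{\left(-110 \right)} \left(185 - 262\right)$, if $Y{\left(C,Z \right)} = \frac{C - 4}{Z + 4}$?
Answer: $\frac{8162}{3} \approx 2720.7$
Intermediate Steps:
$Y{\left(C,Z \right)} = \frac{-4 + C}{4 + Z}$
$R{\left(r \right)} = \frac{4}{3} + \frac{r}{3}$ ($R{\left(r \right)} = \frac{1}{\frac{1}{4 + r} \left(-4 + 7\right)} = \frac{1}{\frac{1}{4 + r} 3} = \frac{1}{3 \frac{1}{4 + r}} = \frac{4}{3} + \frac{r}{3}$)
$R{\left(-110 \right)} \left(185 - 262\right) = \left(\frac{4}{3} + \frac{1}{3} \left(-110\right)\right) \left(185 - 262\right) = \left(\frac{4}{3} - \frac{110}{3}\right) \left(-77\right) = \left(- \frac{106}{3}\right) \left(-77\right) = \frac{8162}{3}$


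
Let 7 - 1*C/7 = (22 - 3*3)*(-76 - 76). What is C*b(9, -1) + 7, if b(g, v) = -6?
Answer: -83279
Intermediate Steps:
C = 13881 (C = 49 - 7*(22 - 3*3)*(-76 - 76) = 49 - 7*(22 - 9)*(-152) = 49 - 91*(-152) = 49 - 7*(-1976) = 49 + 13832 = 13881)
C*b(9, -1) + 7 = 13881*(-6) + 7 = -83286 + 7 = -83279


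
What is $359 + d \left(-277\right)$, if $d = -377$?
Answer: $104788$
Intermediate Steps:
$359 + d \left(-277\right) = 359 - -104429 = 359 + 104429 = 104788$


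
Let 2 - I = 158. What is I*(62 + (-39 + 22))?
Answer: -7020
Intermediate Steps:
I = -156 (I = 2 - 1*158 = 2 - 158 = -156)
I*(62 + (-39 + 22)) = -156*(62 + (-39 + 22)) = -156*(62 - 17) = -156*45 = -7020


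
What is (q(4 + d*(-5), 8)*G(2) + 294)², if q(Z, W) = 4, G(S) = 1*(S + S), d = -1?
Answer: 96100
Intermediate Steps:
G(S) = 2*S (G(S) = 1*(2*S) = 2*S)
(q(4 + d*(-5), 8)*G(2) + 294)² = (4*(2*2) + 294)² = (4*4 + 294)² = (16 + 294)² = 310² = 96100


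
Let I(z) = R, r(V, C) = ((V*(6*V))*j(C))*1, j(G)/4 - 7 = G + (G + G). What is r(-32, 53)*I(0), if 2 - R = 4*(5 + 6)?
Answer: -171343872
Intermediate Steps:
j(G) = 28 + 12*G (j(G) = 28 + 4*(G + (G + G)) = 28 + 4*(G + 2*G) = 28 + 4*(3*G) = 28 + 12*G)
r(V, C) = 6*V²*(28 + 12*C) (r(V, C) = ((V*(6*V))*(28 + 12*C))*1 = ((6*V²)*(28 + 12*C))*1 = (6*V²*(28 + 12*C))*1 = 6*V²*(28 + 12*C))
R = -42 (R = 2 - 4*(5 + 6) = 2 - 4*11 = 2 - 1*44 = 2 - 44 = -42)
I(z) = -42
r(-32, 53)*I(0) = ((-32)²*(168 + 72*53))*(-42) = (1024*(168 + 3816))*(-42) = (1024*3984)*(-42) = 4079616*(-42) = -171343872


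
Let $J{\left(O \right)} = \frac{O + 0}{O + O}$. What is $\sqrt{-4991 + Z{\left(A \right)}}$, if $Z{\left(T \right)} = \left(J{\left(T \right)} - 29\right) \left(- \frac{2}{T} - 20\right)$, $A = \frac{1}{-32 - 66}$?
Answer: $i \sqrt{10007} \approx 100.04 i$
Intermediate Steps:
$J{\left(O \right)} = \frac{1}{2}$ ($J{\left(O \right)} = \frac{O}{2 O} = O \frac{1}{2 O} = \frac{1}{2}$)
$A = - \frac{1}{98}$ ($A = \frac{1}{-98} = - \frac{1}{98} \approx -0.010204$)
$Z{\left(T \right)} = 570 + \frac{57}{T}$ ($Z{\left(T \right)} = \left(\frac{1}{2} - 29\right) \left(- \frac{2}{T} - 20\right) = - \frac{57 \left(-20 - \frac{2}{T}\right)}{2} = 570 + \frac{57}{T}$)
$\sqrt{-4991 + Z{\left(A \right)}} = \sqrt{-4991 + \left(570 + \frac{57}{- \frac{1}{98}}\right)} = \sqrt{-4991 + \left(570 + 57 \left(-98\right)\right)} = \sqrt{-4991 + \left(570 - 5586\right)} = \sqrt{-4991 - 5016} = \sqrt{-10007} = i \sqrt{10007}$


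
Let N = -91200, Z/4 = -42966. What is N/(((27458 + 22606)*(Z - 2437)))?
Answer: 1900/181795943 ≈ 1.0451e-5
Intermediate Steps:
Z = -171864 (Z = 4*(-42966) = -171864)
N/(((27458 + 22606)*(Z - 2437))) = -91200*1/((-171864 - 2437)*(27458 + 22606)) = -91200/(50064*(-174301)) = -91200/(-8726205264) = -91200*(-1/8726205264) = 1900/181795943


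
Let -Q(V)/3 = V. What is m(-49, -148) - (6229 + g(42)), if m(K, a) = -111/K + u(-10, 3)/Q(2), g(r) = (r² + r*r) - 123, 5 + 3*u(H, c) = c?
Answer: -4247546/441 ≈ -9631.6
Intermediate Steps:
u(H, c) = -5/3 + c/3
g(r) = -123 + 2*r² (g(r) = (r² + r²) - 123 = 2*r² - 123 = -123 + 2*r²)
Q(V) = -3*V
m(K, a) = ⅑ - 111/K (m(K, a) = -111/K + (-5/3 + (⅓)*3)/((-3*2)) = -111/K + (-5/3 + 1)/(-6) = -111/K - ⅔*(-⅙) = -111/K + ⅑ = ⅑ - 111/K)
m(-49, -148) - (6229 + g(42)) = (⅑)*(-999 - 49)/(-49) - (6229 + (-123 + 2*42²)) = (⅑)*(-1/49)*(-1048) - (6229 + (-123 + 2*1764)) = 1048/441 - (6229 + (-123 + 3528)) = 1048/441 - (6229 + 3405) = 1048/441 - 1*9634 = 1048/441 - 9634 = -4247546/441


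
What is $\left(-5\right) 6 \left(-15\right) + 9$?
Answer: $459$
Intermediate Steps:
$\left(-5\right) 6 \left(-15\right) + 9 = \left(-30\right) \left(-15\right) + 9 = 450 + 9 = 459$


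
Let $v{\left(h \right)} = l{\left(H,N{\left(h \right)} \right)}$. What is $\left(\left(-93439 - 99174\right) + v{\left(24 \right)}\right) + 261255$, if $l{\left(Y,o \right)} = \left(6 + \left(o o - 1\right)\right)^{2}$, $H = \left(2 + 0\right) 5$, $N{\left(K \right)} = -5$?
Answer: $69542$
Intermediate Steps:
$H = 10$ ($H = 2 \cdot 5 = 10$)
$l{\left(Y,o \right)} = \left(5 + o^{2}\right)^{2}$ ($l{\left(Y,o \right)} = \left(6 + \left(o^{2} - 1\right)\right)^{2} = \left(6 + \left(-1 + o^{2}\right)\right)^{2} = \left(5 + o^{2}\right)^{2}$)
$v{\left(h \right)} = 900$ ($v{\left(h \right)} = \left(5 + \left(-5\right)^{2}\right)^{2} = \left(5 + 25\right)^{2} = 30^{2} = 900$)
$\left(\left(-93439 - 99174\right) + v{\left(24 \right)}\right) + 261255 = \left(\left(-93439 - 99174\right) + 900\right) + 261255 = \left(-192613 + 900\right) + 261255 = -191713 + 261255 = 69542$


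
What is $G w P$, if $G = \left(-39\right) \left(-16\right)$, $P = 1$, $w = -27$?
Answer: $-16848$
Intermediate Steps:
$G = 624$
$G w P = 624 \left(\left(-27\right) 1\right) = 624 \left(-27\right) = -16848$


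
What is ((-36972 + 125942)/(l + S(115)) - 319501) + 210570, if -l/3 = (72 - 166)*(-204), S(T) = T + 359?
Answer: -3107519122/28527 ≈ -1.0893e+5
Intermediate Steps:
S(T) = 359 + T
l = -57528 (l = -3*(72 - 166)*(-204) = -(-282)*(-204) = -3*19176 = -57528)
((-36972 + 125942)/(l + S(115)) - 319501) + 210570 = ((-36972 + 125942)/(-57528 + (359 + 115)) - 319501) + 210570 = (88970/(-57528 + 474) - 319501) + 210570 = (88970/(-57054) - 319501) + 210570 = (88970*(-1/57054) - 319501) + 210570 = (-44485/28527 - 319501) + 210570 = -9114449512/28527 + 210570 = -3107519122/28527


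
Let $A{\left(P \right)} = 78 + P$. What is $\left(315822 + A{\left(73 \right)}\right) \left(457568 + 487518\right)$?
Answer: $298621658678$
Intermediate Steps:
$\left(315822 + A{\left(73 \right)}\right) \left(457568 + 487518\right) = \left(315822 + \left(78 + 73\right)\right) \left(457568 + 487518\right) = \left(315822 + 151\right) 945086 = 315973 \cdot 945086 = 298621658678$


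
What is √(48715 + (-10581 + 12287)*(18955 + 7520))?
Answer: √45215065 ≈ 6724.2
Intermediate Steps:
√(48715 + (-10581 + 12287)*(18955 + 7520)) = √(48715 + 1706*26475) = √(48715 + 45166350) = √45215065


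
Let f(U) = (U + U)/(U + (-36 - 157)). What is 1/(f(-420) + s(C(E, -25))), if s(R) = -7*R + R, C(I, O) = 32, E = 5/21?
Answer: -613/116856 ≈ -0.0052458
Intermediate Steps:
E = 5/21 (E = 5*(1/21) = 5/21 ≈ 0.23810)
f(U) = 2*U/(-193 + U) (f(U) = (2*U)/(U - 193) = (2*U)/(-193 + U) = 2*U/(-193 + U))
s(R) = -6*R
1/(f(-420) + s(C(E, -25))) = 1/(2*(-420)/(-193 - 420) - 6*32) = 1/(2*(-420)/(-613) - 192) = 1/(2*(-420)*(-1/613) - 192) = 1/(840/613 - 192) = 1/(-116856/613) = -613/116856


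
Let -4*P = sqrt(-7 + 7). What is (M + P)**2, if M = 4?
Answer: 16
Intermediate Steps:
P = 0 (P = -sqrt(-7 + 7)/4 = -sqrt(0)/4 = -1/4*0 = 0)
(M + P)**2 = (4 + 0)**2 = 4**2 = 16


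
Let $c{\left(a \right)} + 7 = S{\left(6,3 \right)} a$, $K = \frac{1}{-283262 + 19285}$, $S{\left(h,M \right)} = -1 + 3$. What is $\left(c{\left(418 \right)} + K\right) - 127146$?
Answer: $- \frac{33344782710}{263977} \approx -1.2632 \cdot 10^{5}$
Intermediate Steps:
$S{\left(h,M \right)} = 2$
$K = - \frac{1}{263977}$ ($K = \frac{1}{-263977} = - \frac{1}{263977} \approx -3.7882 \cdot 10^{-6}$)
$c{\left(a \right)} = -7 + 2 a$
$\left(c{\left(418 \right)} + K\right) - 127146 = \left(\left(-7 + 2 \cdot 418\right) - \frac{1}{263977}\right) - 127146 = \left(\left(-7 + 836\right) - \frac{1}{263977}\right) - 127146 = \left(829 - \frac{1}{263977}\right) - 127146 = \frac{218836932}{263977} - 127146 = - \frac{33344782710}{263977}$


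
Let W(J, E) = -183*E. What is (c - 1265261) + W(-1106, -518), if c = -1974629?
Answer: -3145096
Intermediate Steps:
(c - 1265261) + W(-1106, -518) = (-1974629 - 1265261) - 183*(-518) = -3239890 + 94794 = -3145096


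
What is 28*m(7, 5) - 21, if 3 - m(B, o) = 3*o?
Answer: -357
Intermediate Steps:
m(B, o) = 3 - 3*o
28*m(7, 5) - 21 = 28*(3 - 3*5) - 21 = 28*(3 - 15) - 21 = 28*(-12) - 21 = -336 - 21 = -357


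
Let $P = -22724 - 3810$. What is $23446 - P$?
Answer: $49980$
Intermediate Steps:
$P = -26534$
$23446 - P = 23446 - -26534 = 23446 + 26534 = 49980$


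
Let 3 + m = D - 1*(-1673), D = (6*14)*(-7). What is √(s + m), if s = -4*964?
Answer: I*√2774 ≈ 52.669*I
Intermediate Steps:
D = -588 (D = 84*(-7) = -588)
m = 1082 (m = -3 + (-588 - 1*(-1673)) = -3 + (-588 + 1673) = -3 + 1085 = 1082)
s = -3856
√(s + m) = √(-3856 + 1082) = √(-2774) = I*√2774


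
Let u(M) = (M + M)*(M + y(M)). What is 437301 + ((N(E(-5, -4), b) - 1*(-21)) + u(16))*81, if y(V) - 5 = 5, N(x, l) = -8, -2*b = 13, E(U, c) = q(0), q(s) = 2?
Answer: 505746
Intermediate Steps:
E(U, c) = 2
b = -13/2 (b = -1/2*13 = -13/2 ≈ -6.5000)
y(V) = 10 (y(V) = 5 + 5 = 10)
u(M) = 2*M*(10 + M) (u(M) = (M + M)*(M + 10) = (2*M)*(10 + M) = 2*M*(10 + M))
437301 + ((N(E(-5, -4), b) - 1*(-21)) + u(16))*81 = 437301 + ((-8 - 1*(-21)) + 2*16*(10 + 16))*81 = 437301 + ((-8 + 21) + 2*16*26)*81 = 437301 + (13 + 832)*81 = 437301 + 845*81 = 437301 + 68445 = 505746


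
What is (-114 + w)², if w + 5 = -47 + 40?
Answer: 15876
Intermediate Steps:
w = -12 (w = -5 + (-47 + 40) = -5 - 7 = -12)
(-114 + w)² = (-114 - 12)² = (-126)² = 15876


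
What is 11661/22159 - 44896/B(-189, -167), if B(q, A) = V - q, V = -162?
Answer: -994535617/598293 ≈ -1662.3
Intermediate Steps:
B(q, A) = -162 - q
11661/22159 - 44896/B(-189, -167) = 11661/22159 - 44896/(-162 - 1*(-189)) = 11661*(1/22159) - 44896/(-162 + 189) = 11661/22159 - 44896/27 = -994535617/598293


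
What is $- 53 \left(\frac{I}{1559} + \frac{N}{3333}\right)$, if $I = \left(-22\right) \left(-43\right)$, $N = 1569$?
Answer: $- \frac{98917239}{1732049} \approx -57.11$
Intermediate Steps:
$I = 946$
$- 53 \left(\frac{I}{1559} + \frac{N}{3333}\right) = - 53 \left(\frac{946}{1559} + \frac{1569}{3333}\right) = - 53 \left(946 \cdot \frac{1}{1559} + 1569 \cdot \frac{1}{3333}\right) = - 53 \left(\frac{946}{1559} + \frac{523}{1111}\right) = \left(-53\right) \frac{1866363}{1732049} = - \frac{98917239}{1732049}$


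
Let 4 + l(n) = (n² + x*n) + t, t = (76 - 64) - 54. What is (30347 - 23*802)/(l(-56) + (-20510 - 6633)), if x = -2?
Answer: -11901/23941 ≈ -0.49710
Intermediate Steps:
t = -42 (t = 12 - 54 = -42)
l(n) = -46 + n² - 2*n (l(n) = -4 + ((n² - 2*n) - 42) = -4 + (-42 + n² - 2*n) = -46 + n² - 2*n)
(30347 - 23*802)/(l(-56) + (-20510 - 6633)) = (30347 - 23*802)/((-46 + (-56)² - 2*(-56)) + (-20510 - 6633)) = (30347 - 18446)/((-46 + 3136 + 112) - 27143) = 11901/(3202 - 27143) = 11901/(-23941) = 11901*(-1/23941) = -11901/23941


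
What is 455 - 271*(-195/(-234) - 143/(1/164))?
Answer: 38134327/6 ≈ 6.3557e+6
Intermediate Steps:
455 - 271*(-195/(-234) - 143/(1/164)) = 455 - 271*(-195*(-1/234) - 143/1/164) = 455 - 271*(⅚ - 143*164) = 455 - 271*(⅚ - 23452) = 455 - 271*(-140707/6) = 455 + 38131597/6 = 38134327/6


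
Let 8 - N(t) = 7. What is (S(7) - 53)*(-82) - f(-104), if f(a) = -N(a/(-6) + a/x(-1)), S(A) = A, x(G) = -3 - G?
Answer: 3773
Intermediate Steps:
N(t) = 1 (N(t) = 8 - 1*7 = 8 - 7 = 1)
f(a) = -1 (f(a) = -1*1 = -1)
(S(7) - 53)*(-82) - f(-104) = (7 - 53)*(-82) - 1*(-1) = -46*(-82) + 1 = 3772 + 1 = 3773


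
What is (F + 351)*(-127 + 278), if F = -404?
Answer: -8003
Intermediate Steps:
(F + 351)*(-127 + 278) = (-404 + 351)*(-127 + 278) = -53*151 = -8003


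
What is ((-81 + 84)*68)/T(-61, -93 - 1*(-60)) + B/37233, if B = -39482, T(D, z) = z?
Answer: -2966146/409563 ≈ -7.2422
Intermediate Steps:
((-81 + 84)*68)/T(-61, -93 - 1*(-60)) + B/37233 = ((-81 + 84)*68)/(-93 - 1*(-60)) - 39482/37233 = (3*68)/(-93 + 60) - 39482*1/37233 = 204/(-33) - 39482/37233 = 204*(-1/33) - 39482/37233 = -68/11 - 39482/37233 = -2966146/409563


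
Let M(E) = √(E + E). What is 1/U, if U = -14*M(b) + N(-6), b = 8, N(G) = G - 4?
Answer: -1/66 ≈ -0.015152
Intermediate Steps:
N(G) = -4 + G
M(E) = √2*√E (M(E) = √(2*E) = √2*√E)
U = -66 (U = -14*√2*√8 + (-4 - 6) = -14*√2*2*√2 - 10 = -14*4 - 10 = -56 - 10 = -66)
1/U = 1/(-66) = -1/66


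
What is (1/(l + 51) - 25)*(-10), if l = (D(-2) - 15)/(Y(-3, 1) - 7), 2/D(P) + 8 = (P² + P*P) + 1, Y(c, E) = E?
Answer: 79690/319 ≈ 249.81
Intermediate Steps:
D(P) = 2/(-7 + 2*P²) (D(P) = 2/(-8 + ((P² + P*P) + 1)) = 2/(-8 + ((P² + P²) + 1)) = 2/(-8 + (2*P² + 1)) = 2/(-8 + (1 + 2*P²)) = 2/(-7 + 2*P²))
l = 13/6 (l = (2/(-7 + 2*(-2)²) - 15)/(1 - 7) = (2/(-7 + 2*4) - 15)/(-6) = (2/(-7 + 8) - 15)*(-⅙) = (2/1 - 15)*(-⅙) = (2*1 - 15)*(-⅙) = (2 - 15)*(-⅙) = -13*(-⅙) = 13/6 ≈ 2.1667)
(1/(l + 51) - 25)*(-10) = (1/(13/6 + 51) - 25)*(-10) = (1/(319/6) - 25)*(-10) = (6/319 - 25)*(-10) = -7969/319*(-10) = 79690/319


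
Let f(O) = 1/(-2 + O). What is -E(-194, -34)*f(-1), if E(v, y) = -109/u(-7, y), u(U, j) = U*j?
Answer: -109/714 ≈ -0.15266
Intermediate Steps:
E(v, y) = 109/(7*y) (E(v, y) = -109*(-1/(7*y)) = -(-109)/(7*y) = 109/(7*y))
-E(-194, -34)*f(-1) = -(109/7)/(-34)/(-2 - 1) = -(109/7)*(-1/34)/(-3) = -(-109)*(-1)/(238*3) = -1*109/714 = -109/714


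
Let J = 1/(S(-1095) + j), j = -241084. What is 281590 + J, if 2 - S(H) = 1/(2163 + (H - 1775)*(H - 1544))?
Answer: 514312773575660837/1826459652627 ≈ 2.8159e+5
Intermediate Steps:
S(H) = 2 - 1/(2163 + (-1775 + H)*(-1544 + H)) (S(H) = 2 - 1/(2163 + (H - 1775)*(H - 1544)) = 2 - 1/(2163 + (-1775 + H)*(-1544 + H)))
J = -7576093/1826459652627 (J = 1/((5485525 - 6638*(-1095) + 2*(-1095)**2)/(2742763 + (-1095)**2 - 3319*(-1095)) - 241084) = 1/((5485525 + 7268610 + 2*1199025)/(2742763 + 1199025 + 3634305) - 241084) = 1/((5485525 + 7268610 + 2398050)/7576093 - 241084) = 1/((1/7576093)*15152185 - 241084) = 1/(15152185/7576093 - 241084) = 1/(-1826459652627/7576093) = -7576093/1826459652627 ≈ -4.1480e-6)
281590 + J = 281590 - 7576093/1826459652627 = 514312773575660837/1826459652627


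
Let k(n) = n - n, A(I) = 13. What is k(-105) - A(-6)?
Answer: -13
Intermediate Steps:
k(n) = 0
k(-105) - A(-6) = 0 - 1*13 = 0 - 13 = -13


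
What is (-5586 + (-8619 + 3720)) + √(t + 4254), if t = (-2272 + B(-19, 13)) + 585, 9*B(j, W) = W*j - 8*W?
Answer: -10485 + 4*√158 ≈ -10435.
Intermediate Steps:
B(j, W) = -8*W/9 + W*j/9 (B(j, W) = (W*j - 8*W)/9 = (-8*W + W*j)/9 = -8*W/9 + W*j/9)
t = -1726 (t = (-2272 + (⅑)*13*(-8 - 19)) + 585 = (-2272 + (⅑)*13*(-27)) + 585 = (-2272 - 39) + 585 = -2311 + 585 = -1726)
(-5586 + (-8619 + 3720)) + √(t + 4254) = (-5586 + (-8619 + 3720)) + √(-1726 + 4254) = (-5586 - 4899) + √2528 = -10485 + 4*√158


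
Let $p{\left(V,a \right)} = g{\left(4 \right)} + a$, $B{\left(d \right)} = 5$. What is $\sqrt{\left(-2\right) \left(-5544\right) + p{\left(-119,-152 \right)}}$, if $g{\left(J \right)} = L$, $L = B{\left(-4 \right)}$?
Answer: $\sqrt{10941} \approx 104.6$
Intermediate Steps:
$L = 5$
$g{\left(J \right)} = 5$
$p{\left(V,a \right)} = 5 + a$
$\sqrt{\left(-2\right) \left(-5544\right) + p{\left(-119,-152 \right)}} = \sqrt{\left(-2\right) \left(-5544\right) + \left(5 - 152\right)} = \sqrt{11088 - 147} = \sqrt{10941}$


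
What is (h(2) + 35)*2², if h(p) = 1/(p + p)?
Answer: 141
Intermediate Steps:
h(p) = 1/(2*p)
(h(2) + 35)*2² = ((½)/2 + 35)*2² = ((½)*(½) + 35)*4 = (¼ + 35)*4 = (141/4)*4 = 141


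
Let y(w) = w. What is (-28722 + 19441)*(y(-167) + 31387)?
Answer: -289752820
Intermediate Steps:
(-28722 + 19441)*(y(-167) + 31387) = (-28722 + 19441)*(-167 + 31387) = -9281*31220 = -289752820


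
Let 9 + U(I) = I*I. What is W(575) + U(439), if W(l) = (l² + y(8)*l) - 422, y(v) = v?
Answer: 527515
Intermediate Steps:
W(l) = -422 + l² + 8*l (W(l) = (l² + 8*l) - 422 = -422 + l² + 8*l)
U(I) = -9 + I² (U(I) = -9 + I*I = -9 + I²)
W(575) + U(439) = (-422 + 575² + 8*575) + (-9 + 439²) = (-422 + 330625 + 4600) + (-9 + 192721) = 334803 + 192712 = 527515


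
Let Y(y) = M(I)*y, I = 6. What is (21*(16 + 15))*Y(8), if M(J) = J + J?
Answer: 62496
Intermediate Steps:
M(J) = 2*J
Y(y) = 12*y (Y(y) = (2*6)*y = 12*y)
(21*(16 + 15))*Y(8) = (21*(16 + 15))*(12*8) = (21*31)*96 = 651*96 = 62496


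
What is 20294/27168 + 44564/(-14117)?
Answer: -462112177/191765328 ≈ -2.4098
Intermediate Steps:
20294/27168 + 44564/(-14117) = 20294*(1/27168) + 44564*(-1/14117) = 10147/13584 - 44564/14117 = -462112177/191765328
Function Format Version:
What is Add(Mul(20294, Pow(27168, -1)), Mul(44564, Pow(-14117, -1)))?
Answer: Rational(-462112177, 191765328) ≈ -2.4098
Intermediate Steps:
Add(Mul(20294, Pow(27168, -1)), Mul(44564, Pow(-14117, -1))) = Add(Mul(20294, Rational(1, 27168)), Mul(44564, Rational(-1, 14117))) = Add(Rational(10147, 13584), Rational(-44564, 14117)) = Rational(-462112177, 191765328)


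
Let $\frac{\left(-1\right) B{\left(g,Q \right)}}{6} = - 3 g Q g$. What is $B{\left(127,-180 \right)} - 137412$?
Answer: $-52395372$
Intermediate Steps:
$B{\left(g,Q \right)} = 18 Q g^{2}$ ($B{\left(g,Q \right)} = - 6 - 3 g Q g = - 6 - 3 Q g g = - 6 \left(- 3 Q g^{2}\right) = 18 Q g^{2}$)
$B{\left(127,-180 \right)} - 137412 = 18 \left(-180\right) 127^{2} - 137412 = 18 \left(-180\right) 16129 - 137412 = -52257960 - 137412 = -52395372$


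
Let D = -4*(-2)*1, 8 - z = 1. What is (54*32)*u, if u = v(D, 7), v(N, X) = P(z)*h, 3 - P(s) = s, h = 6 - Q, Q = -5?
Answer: -76032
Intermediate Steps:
z = 7 (z = 8 - 1*1 = 8 - 1 = 7)
h = 11 (h = 6 - 1*(-5) = 6 + 5 = 11)
P(s) = 3 - s
D = 8 (D = 8*1 = 8)
v(N, X) = -44 (v(N, X) = (3 - 1*7)*11 = (3 - 7)*11 = -4*11 = -44)
u = -44
(54*32)*u = (54*32)*(-44) = 1728*(-44) = -76032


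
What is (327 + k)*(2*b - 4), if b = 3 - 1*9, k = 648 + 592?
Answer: -25072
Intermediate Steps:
k = 1240
b = -6 (b = 3 - 9 = -6)
(327 + k)*(2*b - 4) = (327 + 1240)*(2*(-6) - 4) = 1567*(-12 - 4) = 1567*(-16) = -25072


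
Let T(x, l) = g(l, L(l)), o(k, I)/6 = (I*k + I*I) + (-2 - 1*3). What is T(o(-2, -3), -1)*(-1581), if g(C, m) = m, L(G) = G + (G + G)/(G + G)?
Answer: 0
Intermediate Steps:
o(k, I) = -30 + 6*I² + 6*I*k (o(k, I) = 6*((I*k + I*I) + (-2 - 1*3)) = 6*((I*k + I²) + (-2 - 3)) = 6*((I² + I*k) - 5) = 6*(-5 + I² + I*k) = -30 + 6*I² + 6*I*k)
L(G) = 1 + G (L(G) = G + (2*G)/((2*G)) = G + (2*G)*(1/(2*G)) = G + 1 = 1 + G)
T(x, l) = 1 + l
T(o(-2, -3), -1)*(-1581) = (1 - 1)*(-1581) = 0*(-1581) = 0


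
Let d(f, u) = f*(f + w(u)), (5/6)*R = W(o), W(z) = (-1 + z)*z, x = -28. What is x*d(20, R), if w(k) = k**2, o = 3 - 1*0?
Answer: -201152/5 ≈ -40230.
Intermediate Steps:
o = 3 (o = 3 + 0 = 3)
W(z) = z*(-1 + z)
R = 36/5 (R = 6*(3*(-1 + 3))/5 = 6*(3*2)/5 = (6/5)*6 = 36/5 ≈ 7.2000)
d(f, u) = f*(f + u**2)
x*d(20, R) = -560*(20 + (36/5)**2) = -560*(20 + 1296/25) = -560*1796/25 = -28*7184/5 = -201152/5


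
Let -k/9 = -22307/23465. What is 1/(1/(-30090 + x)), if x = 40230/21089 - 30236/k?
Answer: -142352087645000/4233890907 ≈ -33622.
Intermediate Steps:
k = 200763/23465 (k = -(-200763)/23465 = -9*(-22307/23465) = 200763/23465 ≈ 8.5558)
x = -14954310253370/4233890907 (x = 40230/21089 - 30236/200763/23465 = 40230*(1/21089) - 30236*23465/200763 = 40230/21089 - 709487740/200763 = -14954310253370/4233890907 ≈ -3532.0)
1/(1/(-30090 + x)) = 1/(1/(-30090 - 14954310253370/4233890907)) = 1/(1/(-142352087645000/4233890907)) = 1/(-4233890907/142352087645000) = -142352087645000/4233890907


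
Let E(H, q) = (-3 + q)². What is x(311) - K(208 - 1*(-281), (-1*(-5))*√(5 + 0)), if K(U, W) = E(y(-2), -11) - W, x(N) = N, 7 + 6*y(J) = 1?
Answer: 115 + 5*√5 ≈ 126.18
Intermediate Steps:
y(J) = -1 (y(J) = -7/6 + (⅙)*1 = -7/6 + ⅙ = -1)
K(U, W) = 196 - W (K(U, W) = (-3 - 11)² - W = (-14)² - W = 196 - W)
x(311) - K(208 - 1*(-281), (-1*(-5))*√(5 + 0)) = 311 - (196 - (-1*(-5))*√(5 + 0)) = 311 - (196 - 5*√5) = 311 + (-196 + 5*√5) = 115 + 5*√5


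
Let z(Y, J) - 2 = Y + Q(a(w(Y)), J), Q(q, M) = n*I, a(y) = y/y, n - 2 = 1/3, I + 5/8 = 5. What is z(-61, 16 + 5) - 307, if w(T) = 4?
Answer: -8539/24 ≈ -355.79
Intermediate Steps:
I = 35/8 (I = -5/8 + 5 = 35/8 ≈ 4.3750)
n = 7/3 (n = 2 + 1/3 = 2 + ⅓ = 7/3 ≈ 2.3333)
a(y) = 1
Q(q, M) = 245/24 (Q(q, M) = (7/3)*(35/8) = 245/24)
z(Y, J) = 293/24 + Y (z(Y, J) = 2 + (Y + 245/24) = 2 + (245/24 + Y) = 293/24 + Y)
z(-61, 16 + 5) - 307 = (293/24 - 61) - 307 = -1171/24 - 307 = -8539/24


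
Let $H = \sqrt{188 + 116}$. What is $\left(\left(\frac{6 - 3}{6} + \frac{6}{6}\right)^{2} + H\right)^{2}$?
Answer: $\frac{4945}{16} + 18 \sqrt{19} \approx 387.52$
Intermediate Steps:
$H = 4 \sqrt{19}$ ($H = \sqrt{304} = 4 \sqrt{19} \approx 17.436$)
$\left(\left(\frac{6 - 3}{6} + \frac{6}{6}\right)^{2} + H\right)^{2} = \left(\left(\frac{6 - 3}{6} + \frac{6}{6}\right)^{2} + 4 \sqrt{19}\right)^{2} = \left(\left(3 \cdot \frac{1}{6} + 6 \cdot \frac{1}{6}\right)^{2} + 4 \sqrt{19}\right)^{2} = \left(\left(\frac{1}{2} + 1\right)^{2} + 4 \sqrt{19}\right)^{2} = \left(\left(\frac{3}{2}\right)^{2} + 4 \sqrt{19}\right)^{2} = \left(\frac{9}{4} + 4 \sqrt{19}\right)^{2}$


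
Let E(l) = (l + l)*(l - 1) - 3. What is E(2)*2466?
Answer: 2466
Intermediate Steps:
E(l) = -3 + 2*l*(-1 + l) (E(l) = (2*l)*(-1 + l) - 3 = 2*l*(-1 + l) - 3 = -3 + 2*l*(-1 + l))
E(2)*2466 = (-3 - 2*2 + 2*2**2)*2466 = (-3 - 4 + 2*4)*2466 = (-3 - 4 + 8)*2466 = 1*2466 = 2466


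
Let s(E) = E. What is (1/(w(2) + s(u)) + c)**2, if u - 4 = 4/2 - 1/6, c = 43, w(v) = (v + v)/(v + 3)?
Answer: 73736569/39601 ≈ 1862.0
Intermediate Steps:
w(v) = 2*v/(3 + v) (w(v) = (2*v)/(3 + v) = 2*v/(3 + v))
u = 35/6 (u = 4 + (4/2 - 1/6) = 4 + (4*(1/2) - 1*1/6) = 4 + (2 - 1/6) = 4 + 11/6 = 35/6 ≈ 5.8333)
(1/(w(2) + s(u)) + c)**2 = (1/(2*2/(3 + 2) + 35/6) + 43)**2 = (1/(2*2/5 + 35/6) + 43)**2 = (1/(2*2*(1/5) + 35/6) + 43)**2 = (1/(4/5 + 35/6) + 43)**2 = (1/(199/30) + 43)**2 = (30/199 + 43)**2 = (8587/199)**2 = 73736569/39601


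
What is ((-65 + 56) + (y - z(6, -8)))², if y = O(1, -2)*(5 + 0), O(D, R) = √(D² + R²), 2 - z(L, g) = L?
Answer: 150 - 50*√5 ≈ 38.197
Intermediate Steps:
z(L, g) = 2 - L
y = 5*√5 (y = √(1² + (-2)²)*(5 + 0) = √(1 + 4)*5 = √5*5 = 5*√5 ≈ 11.180)
((-65 + 56) + (y - z(6, -8)))² = ((-65 + 56) + (5*√5 - (2 - 1*6)))² = (-9 + (5*√5 - (2 - 6)))² = (-9 + (5*√5 - 1*(-4)))² = (-9 + (5*√5 + 4))² = (-9 + (4 + 5*√5))² = (-5 + 5*√5)²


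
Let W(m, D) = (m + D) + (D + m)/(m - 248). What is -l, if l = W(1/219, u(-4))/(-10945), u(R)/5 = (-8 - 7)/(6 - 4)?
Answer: -40379678/11834638455 ≈ -0.0034120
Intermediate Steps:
u(R) = -75/2 (u(R) = 5*((-8 - 7)/(6 - 4)) = 5*(-15/2) = -75/2)
W(m, D) = D + m + (D + m)/(-248 + m) (W(m, D) = (D + m) + (D + m)/(-248 + m) = D + m + (D + m)/(-248 + m))
l = 40379678/11834638455 (l = (((1/219)**2 - 247*(-75/2) - 247/219 - 75/2/219)/(-248 + 1/219))/(-10945) = (((1/219)**2 + 18525/2 - 247*1/219 - 75/2*1/219)/(-248 + 1/219))*(-1/10945) = ((1/47961 + 18525/2 - 247/219 - 25/146)/(-54311/219))*(-1/10945) = -219/54311*444176458/47961*(-1/10945) = -444176458/11894109*(-1/10945) = 40379678/11834638455 ≈ 0.0034120)
-l = -1*40379678/11834638455 = -40379678/11834638455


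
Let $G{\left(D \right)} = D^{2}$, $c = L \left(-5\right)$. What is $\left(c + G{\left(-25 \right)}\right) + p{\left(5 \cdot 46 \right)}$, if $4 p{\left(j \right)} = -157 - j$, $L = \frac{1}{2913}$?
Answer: $\frac{6155149}{11652} \approx 528.25$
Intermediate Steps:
$L = \frac{1}{2913} \approx 0.00034329$
$p{\left(j \right)} = - \frac{157}{4} - \frac{j}{4}$ ($p{\left(j \right)} = \frac{-157 - j}{4} = - \frac{157}{4} - \frac{j}{4}$)
$c = - \frac{5}{2913}$ ($c = \frac{1}{2913} \left(-5\right) = - \frac{5}{2913} \approx -0.0017164$)
$\left(c + G{\left(-25 \right)}\right) + p{\left(5 \cdot 46 \right)} = \left(- \frac{5}{2913} + \left(-25\right)^{2}\right) - \left(\frac{157}{4} + \frac{5 \cdot 46}{4}\right) = \left(- \frac{5}{2913} + 625\right) - \frac{387}{4} = \frac{1820620}{2913} - \frac{387}{4} = \frac{6155149}{11652}$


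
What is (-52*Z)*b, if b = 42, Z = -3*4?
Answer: 26208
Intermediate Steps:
Z = -12
(-52*Z)*b = -52*(-12)*42 = 624*42 = 26208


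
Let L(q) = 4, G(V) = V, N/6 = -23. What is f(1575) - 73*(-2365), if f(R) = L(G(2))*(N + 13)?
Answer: 172145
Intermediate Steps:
N = -138 (N = 6*(-23) = -138)
f(R) = -500 (f(R) = 4*(-138 + 13) = 4*(-125) = -500)
f(1575) - 73*(-2365) = -500 - 73*(-2365) = -500 - 1*(-172645) = -500 + 172645 = 172145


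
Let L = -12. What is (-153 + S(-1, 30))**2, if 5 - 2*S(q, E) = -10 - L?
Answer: 91809/4 ≈ 22952.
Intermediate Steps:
S(q, E) = 3/2 (S(q, E) = 5/2 - (-10 - 1*(-12))/2 = 5/2 - (-10 + 12)/2 = 5/2 - 1/2*2 = 5/2 - 1 = 3/2)
(-153 + S(-1, 30))**2 = (-153 + 3/2)**2 = (-303/2)**2 = 91809/4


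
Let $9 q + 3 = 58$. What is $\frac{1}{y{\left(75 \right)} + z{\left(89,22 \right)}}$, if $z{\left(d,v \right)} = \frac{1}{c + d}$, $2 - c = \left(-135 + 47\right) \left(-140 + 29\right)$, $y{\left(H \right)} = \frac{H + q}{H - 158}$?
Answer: $- \frac{7228719}{7064957} \approx -1.0232$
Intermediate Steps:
$q = \frac{55}{9}$ ($q = - \frac{1}{3} + \frac{1}{9} \cdot 58 = - \frac{1}{3} + \frac{58}{9} = \frac{55}{9} \approx 6.1111$)
$y{\left(H \right)} = \frac{\frac{55}{9} + H}{-158 + H}$ ($y{\left(H \right)} = \frac{H + \frac{55}{9}}{H - 158} = \frac{\frac{55}{9} + H}{-158 + H}$)
$c = -9766$ ($c = 2 - \left(-135 + 47\right) \left(-140 + 29\right) = 2 - \left(-88\right) \left(-111\right) = 2 - 9768 = -9766$)
$z{\left(d,v \right)} = \frac{1}{-9766 + d}$
$\frac{1}{y{\left(75 \right)} + z{\left(89,22 \right)}} = \frac{1}{\frac{\frac{55}{9} + 75}{-158 + 75} + \frac{1}{-9766 + 89}} = \frac{1}{\frac{1}{-83} \cdot \frac{730}{9} + \frac{1}{-9677}} = \frac{1}{\left(- \frac{1}{83}\right) \frac{730}{9} - \frac{1}{9677}} = \frac{1}{- \frac{730}{747} - \frac{1}{9677}} = \frac{1}{- \frac{7064957}{7228719}} = - \frac{7228719}{7064957}$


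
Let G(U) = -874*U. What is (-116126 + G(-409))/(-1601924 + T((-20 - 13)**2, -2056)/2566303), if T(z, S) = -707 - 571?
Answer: -61935156602/411102236825 ≈ -0.15066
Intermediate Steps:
T(z, S) = -1278
(-116126 + G(-409))/(-1601924 + T((-20 - 13)**2, -2056)/2566303) = (-116126 - 874*(-409))/(-1601924 - 1278/2566303) = (-116126 + 357466)/(-1601924 - 1278*1/2566303) = 241340/(-1601924 - 1278/2566303) = 241340/(-4111022368250/2566303) = 241340*(-2566303/4111022368250) = -61935156602/411102236825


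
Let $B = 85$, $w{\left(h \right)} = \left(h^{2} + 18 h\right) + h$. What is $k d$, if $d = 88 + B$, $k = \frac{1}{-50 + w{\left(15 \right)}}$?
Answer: $\frac{173}{460} \approx 0.37609$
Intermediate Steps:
$w{\left(h \right)} = h^{2} + 19 h$
$k = \frac{1}{460}$ ($k = \frac{1}{-50 + 15 \left(19 + 15\right)} = \frac{1}{-50 + 15 \cdot 34} = \frac{1}{-50 + 510} = \frac{1}{460} \approx 0.0021739$)
$d = 173$ ($d = 88 + 85 = 173$)
$k d = \frac{1}{460} \cdot 173 = \frac{173}{460}$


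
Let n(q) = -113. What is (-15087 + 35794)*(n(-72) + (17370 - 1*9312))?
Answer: 164517115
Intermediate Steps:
(-15087 + 35794)*(n(-72) + (17370 - 1*9312)) = (-15087 + 35794)*(-113 + (17370 - 1*9312)) = 20707*(-113 + (17370 - 9312)) = 20707*(-113 + 8058) = 20707*7945 = 164517115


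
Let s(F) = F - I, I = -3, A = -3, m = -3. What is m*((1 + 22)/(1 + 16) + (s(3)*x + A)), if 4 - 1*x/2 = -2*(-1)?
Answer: -1140/17 ≈ -67.059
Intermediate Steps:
s(F) = 3 + F (s(F) = F - 1*(-3) = F + 3 = 3 + F)
x = 4 (x = 8 - (-4)*(-1) = 8 - 2*2 = 8 - 4 = 4)
m*((1 + 22)/(1 + 16) + (s(3)*x + A)) = -3*((1 + 22)/(1 + 16) + ((3 + 3)*4 - 3)) = -3*(23/17 + (6*4 - 3)) = -3*(23*(1/17) + (24 - 3)) = -3*(23/17 + 21) = -3*380/17 = -1140/17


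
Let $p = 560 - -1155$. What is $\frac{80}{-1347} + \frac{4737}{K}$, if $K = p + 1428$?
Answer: $\frac{13651}{9429} \approx 1.4478$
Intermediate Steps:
$p = 1715$ ($p = 560 + 1155 = 1715$)
$K = 3143$ ($K = 1715 + 1428 = 3143$)
$\frac{80}{-1347} + \frac{4737}{K} = \frac{80}{-1347} + \frac{4737}{3143} = 80 \left(- \frac{1}{1347}\right) + 4737 \cdot \frac{1}{3143} = - \frac{80}{1347} + \frac{4737}{3143} = \frac{13651}{9429}$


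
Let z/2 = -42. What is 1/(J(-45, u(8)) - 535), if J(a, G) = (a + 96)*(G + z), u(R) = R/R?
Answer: -1/4768 ≈ -0.00020973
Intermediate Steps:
z = -84 (z = 2*(-42) = -84)
u(R) = 1
J(a, G) = (-84 + G)*(96 + a) (J(a, G) = (a + 96)*(G - 84) = (96 + a)*(-84 + G) = (-84 + G)*(96 + a))
1/(J(-45, u(8)) - 535) = 1/((-8064 - 84*(-45) + 96*1 + 1*(-45)) - 535) = 1/((-8064 + 3780 + 96 - 45) - 535) = 1/(-4233 - 535) = 1/(-4768) = -1/4768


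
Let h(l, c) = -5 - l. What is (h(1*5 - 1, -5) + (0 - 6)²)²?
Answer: 729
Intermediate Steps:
(h(1*5 - 1, -5) + (0 - 6)²)² = ((-5 - (1*5 - 1)) + (0 - 6)²)² = ((-5 - (5 - 1)) + (-6)²)² = ((-5 - 1*4) + 36)² = ((-5 - 4) + 36)² = (-9 + 36)² = 27² = 729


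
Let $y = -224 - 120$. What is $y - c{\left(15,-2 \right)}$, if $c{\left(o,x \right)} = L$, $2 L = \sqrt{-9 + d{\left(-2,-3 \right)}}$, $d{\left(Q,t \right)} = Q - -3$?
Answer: $-344 - i \sqrt{2} \approx -344.0 - 1.4142 i$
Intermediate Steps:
$d{\left(Q,t \right)} = 3 + Q$ ($d{\left(Q,t \right)} = Q + 3 = 3 + Q$)
$L = i \sqrt{2}$ ($L = \frac{\sqrt{-9 + \left(3 - 2\right)}}{2} = \frac{\sqrt{-9 + 1}}{2} = \frac{\sqrt{-8}}{2} = \frac{2 i \sqrt{2}}{2} = i \sqrt{2} \approx 1.4142 i$)
$c{\left(o,x \right)} = i \sqrt{2}$
$y = -344$ ($y = -224 - 120 = -344$)
$y - c{\left(15,-2 \right)} = -344 - i \sqrt{2}$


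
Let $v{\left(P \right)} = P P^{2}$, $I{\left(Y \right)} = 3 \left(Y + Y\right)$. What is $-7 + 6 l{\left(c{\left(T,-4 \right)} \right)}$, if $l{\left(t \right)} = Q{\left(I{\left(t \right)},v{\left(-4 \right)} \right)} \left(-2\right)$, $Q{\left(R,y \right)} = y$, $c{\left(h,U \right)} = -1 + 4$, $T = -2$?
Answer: $761$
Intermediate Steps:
$I{\left(Y \right)} = 6 Y$ ($I{\left(Y \right)} = 3 \cdot 2 Y = 6 Y$)
$v{\left(P \right)} = P^{3}$
$c{\left(h,U \right)} = 3$
$l{\left(t \right)} = 128$ ($l{\left(t \right)} = \left(-4\right)^{3} \left(-2\right) = \left(-64\right) \left(-2\right) = 128$)
$-7 + 6 l{\left(c{\left(T,-4 \right)} \right)} = -7 + 6 \cdot 128 = -7 + 768 = 761$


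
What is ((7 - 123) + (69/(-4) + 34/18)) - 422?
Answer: -19921/36 ≈ -553.36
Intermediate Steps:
((7 - 123) + (69/(-4) + 34/18)) - 422 = (-116 + (69*(-¼) + 34*(1/18))) - 422 = (-116 + (-69/4 + 17/9)) - 422 = (-116 - 553/36) - 422 = -4729/36 - 422 = -19921/36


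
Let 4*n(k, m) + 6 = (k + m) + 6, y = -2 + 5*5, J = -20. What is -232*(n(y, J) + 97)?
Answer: -22678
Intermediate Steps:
y = 23 (y = -2 + 25 = 23)
n(k, m) = k/4 + m/4 (n(k, m) = -3/2 + ((k + m) + 6)/4 = -3/2 + (6 + k + m)/4 = -3/2 + (3/2 + k/4 + m/4) = k/4 + m/4)
-232*(n(y, J) + 97) = -232*(((1/4)*23 + (1/4)*(-20)) + 97) = -232*((23/4 - 5) + 97) = -232*(3/4 + 97) = -232*391/4 = -22678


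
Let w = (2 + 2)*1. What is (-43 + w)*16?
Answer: -624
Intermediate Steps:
w = 4 (w = 4*1 = 4)
(-43 + w)*16 = (-43 + 4)*16 = -39*16 = -624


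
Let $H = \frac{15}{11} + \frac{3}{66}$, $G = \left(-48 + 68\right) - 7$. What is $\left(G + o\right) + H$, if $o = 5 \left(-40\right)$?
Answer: $- \frac{4083}{22} \approx -185.59$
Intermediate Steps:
$G = 13$ ($G = 20 - 7 = 13$)
$o = -200$
$H = \frac{31}{22}$ ($H = 15 \cdot \frac{1}{11} + 3 \cdot \frac{1}{66} = \frac{15}{11} + \frac{1}{22} = \frac{31}{22} \approx 1.4091$)
$\left(G + o\right) + H = \left(13 - 200\right) + \frac{31}{22} = -187 + \frac{31}{22} = - \frac{4083}{22}$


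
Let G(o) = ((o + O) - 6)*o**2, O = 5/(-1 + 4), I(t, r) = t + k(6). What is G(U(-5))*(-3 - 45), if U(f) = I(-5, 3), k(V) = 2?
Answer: 3168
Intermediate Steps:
I(t, r) = 2 + t (I(t, r) = t + 2 = 2 + t)
U(f) = -3 (U(f) = 2 - 5 = -3)
O = 5/3 ≈ 1.6667
G(o) = o**2*(-13/3 + o) (G(o) = ((o + 5/3) - 6)*o**2 = ((5/3 + o) - 6)*o**2 = (-13/3 + o)*o**2 = o**2*(-13/3 + o))
G(U(-5))*(-3 - 45) = ((-3)**2*(-13/3 - 3))*(-3 - 45) = (9*(-22/3))*(-48) = -66*(-48) = 3168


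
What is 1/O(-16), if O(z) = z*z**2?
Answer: -1/4096 ≈ -0.00024414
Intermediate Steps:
O(z) = z**3
1/O(-16) = 1/((-16)**3) = 1/(-4096) = -1/4096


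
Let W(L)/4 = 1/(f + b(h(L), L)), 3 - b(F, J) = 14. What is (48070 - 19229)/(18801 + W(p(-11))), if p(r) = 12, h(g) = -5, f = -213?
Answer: 1615096/1052855 ≈ 1.5340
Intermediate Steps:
b(F, J) = -11 (b(F, J) = 3 - 1*14 = 3 - 14 = -11)
W(L) = -1/56 (W(L) = 4/(-213 - 11) = 4/(-224) = 4*(-1/224) = -1/56)
(48070 - 19229)/(18801 + W(p(-11))) = (48070 - 19229)/(18801 - 1/56) = 28841/(1052855/56) = 28841*(56/1052855) = 1615096/1052855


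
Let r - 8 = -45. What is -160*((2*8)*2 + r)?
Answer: 800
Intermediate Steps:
r = -37 (r = 8 - 45 = -37)
-160*((2*8)*2 + r) = -160*((2*8)*2 - 37) = -160*(16*2 - 37) = -160*(32 - 37) = -160*(-5) = 800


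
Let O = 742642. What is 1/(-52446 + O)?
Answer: 1/690196 ≈ 1.4489e-6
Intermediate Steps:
1/(-52446 + O) = 1/(-52446 + 742642) = 1/690196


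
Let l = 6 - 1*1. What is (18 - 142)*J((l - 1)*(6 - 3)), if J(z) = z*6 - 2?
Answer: -8680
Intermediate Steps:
l = 5 (l = 6 - 1 = 5)
J(z) = -2 + 6*z (J(z) = 6*z - 2 = -2 + 6*z)
(18 - 142)*J((l - 1)*(6 - 3)) = (18 - 142)*(-2 + 6*((5 - 1)*(6 - 3))) = -124*(-2 + 6*(4*3)) = -124*(-2 + 6*12) = -124*(-2 + 72) = -124*70 = -8680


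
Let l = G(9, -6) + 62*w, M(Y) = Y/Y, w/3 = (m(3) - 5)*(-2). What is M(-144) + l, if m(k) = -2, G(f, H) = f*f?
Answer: 2686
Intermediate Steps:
G(f, H) = f²
w = 42 (w = 3*((-2 - 5)*(-2)) = 3*(-7*(-2)) = 3*14 = 42)
M(Y) = 1
l = 2685 (l = 9² + 62*42 = 81 + 2604 = 2685)
M(-144) + l = 1 + 2685 = 2686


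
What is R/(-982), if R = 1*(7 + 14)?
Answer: -21/982 ≈ -0.021385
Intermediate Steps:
R = 21 (R = 1*21 = 21)
R/(-982) = 21/(-982) = 21*(-1/982) = -21/982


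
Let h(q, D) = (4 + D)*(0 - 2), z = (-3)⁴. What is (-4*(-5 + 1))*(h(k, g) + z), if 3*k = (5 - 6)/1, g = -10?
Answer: 1488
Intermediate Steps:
z = 81
k = -⅓ (k = ((5 - 6)/1)/3 = (-1*1)/3 = (⅓)*(-1) = -⅓ ≈ -0.33333)
h(q, D) = -8 - 2*D (h(q, D) = (4 + D)*(-2) = -8 - 2*D)
(-4*(-5 + 1))*(h(k, g) + z) = (-4*(-5 + 1))*((-8 - 2*(-10)) + 81) = (-4*(-4))*((-8 + 20) + 81) = 16*(12 + 81) = 16*93 = 1488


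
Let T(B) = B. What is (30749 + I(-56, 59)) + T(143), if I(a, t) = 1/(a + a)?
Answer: 3459903/112 ≈ 30892.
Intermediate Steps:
I(a, t) = 1/(2*a)
(30749 + I(-56, 59)) + T(143) = (30749 + (½)/(-56)) + 143 = (30749 + (½)*(-1/56)) + 143 = (30749 - 1/112) + 143 = 3443887/112 + 143 = 3459903/112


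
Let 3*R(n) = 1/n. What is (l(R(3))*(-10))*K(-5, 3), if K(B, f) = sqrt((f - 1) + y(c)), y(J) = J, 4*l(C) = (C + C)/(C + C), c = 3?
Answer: -5*sqrt(5)/2 ≈ -5.5902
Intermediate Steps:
R(n) = 1/(3*n)
l(C) = 1/4 (l(C) = ((C + C)/(C + C))/4 = ((2*C)/((2*C)))/4 = ((2*C)*(1/(2*C)))/4 = (1/4)*1 = 1/4)
K(B, f) = sqrt(2 + f) (K(B, f) = sqrt((f - 1) + 3) = sqrt((-1 + f) + 3) = sqrt(2 + f))
(l(R(3))*(-10))*K(-5, 3) = ((1/4)*(-10))*sqrt(2 + 3) = -5*sqrt(5)/2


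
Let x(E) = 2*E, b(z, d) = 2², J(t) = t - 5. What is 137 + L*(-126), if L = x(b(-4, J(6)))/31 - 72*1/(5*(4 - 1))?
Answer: 109939/155 ≈ 709.28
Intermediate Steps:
J(t) = -5 + t
b(z, d) = 4
L = -704/155 (L = (2*4)/31 - 72*1/(5*(4 - 1)) = 8*(1/31) - 72/(5*3) = 8/31 - 72/15 = 8/31 - 72*1/15 = 8/31 - 24/5 = -704/155 ≈ -4.5419)
137 + L*(-126) = 137 - 704/155*(-126) = 137 + 88704/155 = 109939/155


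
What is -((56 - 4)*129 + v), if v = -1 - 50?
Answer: -6657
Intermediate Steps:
v = -51
-((56 - 4)*129 + v) = -((56 - 4)*129 - 51) = -(52*129 - 51) = -(6708 - 51) = -1*6657 = -6657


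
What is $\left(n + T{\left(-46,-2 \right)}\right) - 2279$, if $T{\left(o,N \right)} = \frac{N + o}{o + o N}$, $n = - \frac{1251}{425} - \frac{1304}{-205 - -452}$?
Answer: $- \frac{5524847506}{2414425} \approx -2288.3$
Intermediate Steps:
$n = - \frac{863197}{104975}$ ($n = \left(-1251\right) \frac{1}{425} - \frac{1304}{-205 + 452} = - \frac{1251}{425} - \frac{1304}{247} = - \frac{863197}{104975} \approx -8.2229$)
$T{\left(o,N \right)} = \frac{N + o}{o + N o}$
$\left(n + T{\left(-46,-2 \right)}\right) - 2279 = \left(- \frac{863197}{104975} + \frac{-2 - 46}{\left(-46\right) \left(1 - 2\right)}\right) - 2279 = \left(- \frac{863197}{104975} - \frac{1}{46} \frac{1}{-1} \left(-48\right)\right) - 2279 = \left(- \frac{863197}{104975} - \left(- \frac{1}{46}\right) \left(-48\right)\right) - 2279 = \left(- \frac{863197}{104975} - \frac{24}{23}\right) - 2279 = - \frac{22372931}{2414425} - 2279 = - \frac{5524847506}{2414425}$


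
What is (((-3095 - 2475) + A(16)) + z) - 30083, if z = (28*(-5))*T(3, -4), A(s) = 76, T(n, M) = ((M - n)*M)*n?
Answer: -47337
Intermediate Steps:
T(n, M) = M*n*(M - n) (T(n, M) = (M*(M - n))*n = M*n*(M - n))
z = -11760 (z = (28*(-5))*(-4*3*(-4 - 1*3)) = -(-560)*3*(-4 - 3) = -(-560)*3*(-7) = -140*84 = -11760)
(((-3095 - 2475) + A(16)) + z) - 30083 = (((-3095 - 2475) + 76) - 11760) - 30083 = ((-5570 + 76) - 11760) - 30083 = (-5494 - 11760) - 30083 = -17254 - 30083 = -47337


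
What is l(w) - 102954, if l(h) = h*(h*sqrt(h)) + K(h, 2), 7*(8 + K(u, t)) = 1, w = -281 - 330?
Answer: -720733/7 + 373321*I*sqrt(611) ≈ -1.0296e+5 + 9.2279e+6*I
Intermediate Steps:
w = -611
K(u, t) = -55/7 (K(u, t) = -8 + (1/7)*1 = -8 + 1/7 = -55/7)
l(h) = -55/7 + h**(5/2) (l(h) = h*(h*sqrt(h)) - 55/7 = h*h**(3/2) - 55/7 = h**(5/2) - 55/7 = -55/7 + h**(5/2))
l(w) - 102954 = (-55/7 + (-611)**(5/2)) - 102954 = (-55/7 + 373321*I*sqrt(611)) - 102954 = -720733/7 + 373321*I*sqrt(611)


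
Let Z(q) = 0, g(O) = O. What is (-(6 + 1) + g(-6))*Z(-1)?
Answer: 0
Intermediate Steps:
(-(6 + 1) + g(-6))*Z(-1) = (-(6 + 1) - 6)*0 = (-1*7 - 6)*0 = (-7 - 6)*0 = -13*0 = 0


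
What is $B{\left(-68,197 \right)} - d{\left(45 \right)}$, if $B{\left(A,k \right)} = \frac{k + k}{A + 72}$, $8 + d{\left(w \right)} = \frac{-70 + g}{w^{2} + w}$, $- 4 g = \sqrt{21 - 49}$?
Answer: $\frac{44105}{414} + \frac{i \sqrt{7}}{4140} \approx 106.53 + 0.00063907 i$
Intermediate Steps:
$g = - \frac{i \sqrt{7}}{2}$ ($g = - \frac{\sqrt{21 - 49}}{4} = - \frac{\sqrt{-28}}{4} = - \frac{2 i \sqrt{7}}{4} = - \frac{i \sqrt{7}}{2} \approx - 1.3229 i$)
$d{\left(w \right)} = -8 + \frac{-70 - \frac{i \sqrt{7}}{2}}{w + w^{2}}$ ($d{\left(w \right)} = -8 + \frac{-70 - \frac{i \sqrt{7}}{2}}{w^{2} + w} = -8 + \frac{-70 - \frac{i \sqrt{7}}{2}}{w + w^{2}}$)
$B{\left(A,k \right)} = \frac{2 k}{72 + A}$
$B{\left(-68,197 \right)} - d{\left(45 \right)} = 2 \cdot 197 \frac{1}{72 - 68} - \frac{-140 - 720 - 16 \cdot 45^{2} - i \sqrt{7}}{2 \cdot 45 \left(1 + 45\right)} = 2 \cdot 197 \cdot \frac{1}{4} - \frac{1}{2} \cdot \frac{1}{45} \cdot \frac{1}{46} \left(-140 - 720 - 32400 - i \sqrt{7}\right) = \frac{197}{2} - \frac{1}{2} \cdot \frac{1}{45} \cdot \frac{1}{46} \left(-33260 - i \sqrt{7}\right) = \frac{197}{2} - \left(- \frac{1663}{207} - \frac{i \sqrt{7}}{4140}\right) = \frac{197}{2} + \left(\frac{1663}{207} + \frac{i \sqrt{7}}{4140}\right) = \frac{44105}{414} + \frac{i \sqrt{7}}{4140}$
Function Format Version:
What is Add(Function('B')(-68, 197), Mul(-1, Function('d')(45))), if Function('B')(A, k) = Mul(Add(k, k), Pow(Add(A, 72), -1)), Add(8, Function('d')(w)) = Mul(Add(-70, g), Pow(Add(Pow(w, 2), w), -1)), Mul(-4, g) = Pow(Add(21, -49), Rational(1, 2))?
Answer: Add(Rational(44105, 414), Mul(Rational(1, 4140), I, Pow(7, Rational(1, 2)))) ≈ Add(106.53, Mul(0.00063907, I))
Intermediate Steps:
g = Mul(Rational(-1, 2), I, Pow(7, Rational(1, 2))) (g = Mul(Rational(-1, 4), Pow(Add(21, -49), Rational(1, 2))) = Mul(Rational(-1, 4), Pow(-28, Rational(1, 2))) = Mul(Rational(-1, 4), Mul(2, I, Pow(7, Rational(1, 2)))) = Mul(Rational(-1, 2), I, Pow(7, Rational(1, 2))) ≈ Mul(-1.3229, I))
Function('d')(w) = Add(-8, Mul(Pow(Add(w, Pow(w, 2)), -1), Add(-70, Mul(Rational(-1, 2), I, Pow(7, Rational(1, 2)))))) (Function('d')(w) = Add(-8, Mul(Add(-70, Mul(Rational(-1, 2), I, Pow(7, Rational(1, 2)))), Pow(Add(Pow(w, 2), w), -1))) = Add(-8, Mul(Add(-70, Mul(Rational(-1, 2), I, Pow(7, Rational(1, 2)))), Pow(Add(w, Pow(w, 2)), -1))) = Add(-8, Mul(Pow(Add(w, Pow(w, 2)), -1), Add(-70, Mul(Rational(-1, 2), I, Pow(7, Rational(1, 2)))))))
Function('B')(A, k) = Mul(2, k, Pow(Add(72, A), -1)) (Function('B')(A, k) = Mul(Mul(2, k), Pow(Add(72, A), -1)) = Mul(2, k, Pow(Add(72, A), -1)))
Add(Function('B')(-68, 197), Mul(-1, Function('d')(45))) = Add(Mul(2, 197, Pow(Add(72, -68), -1)), Mul(-1, Mul(Rational(1, 2), Pow(45, -1), Pow(Add(1, 45), -1), Add(-140, Mul(-16, 45), Mul(-16, Pow(45, 2)), Mul(-1, I, Pow(7, Rational(1, 2))))))) = Add(Mul(2, 197, Pow(4, -1)), Mul(-1, Mul(Rational(1, 2), Rational(1, 45), Pow(46, -1), Add(-140, -720, Mul(-16, 2025), Mul(-1, I, Pow(7, Rational(1, 2))))))) = Add(Mul(2, 197, Rational(1, 4)), Mul(-1, Mul(Rational(1, 2), Rational(1, 45), Rational(1, 46), Add(-140, -720, -32400, Mul(-1, I, Pow(7, Rational(1, 2))))))) = Add(Rational(197, 2), Mul(-1, Mul(Rational(1, 2), Rational(1, 45), Rational(1, 46), Add(-33260, Mul(-1, I, Pow(7, Rational(1, 2))))))) = Add(Rational(197, 2), Mul(-1, Add(Rational(-1663, 207), Mul(Rational(-1, 4140), I, Pow(7, Rational(1, 2)))))) = Add(Rational(197, 2), Add(Rational(1663, 207), Mul(Rational(1, 4140), I, Pow(7, Rational(1, 2))))) = Add(Rational(44105, 414), Mul(Rational(1, 4140), I, Pow(7, Rational(1, 2))))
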